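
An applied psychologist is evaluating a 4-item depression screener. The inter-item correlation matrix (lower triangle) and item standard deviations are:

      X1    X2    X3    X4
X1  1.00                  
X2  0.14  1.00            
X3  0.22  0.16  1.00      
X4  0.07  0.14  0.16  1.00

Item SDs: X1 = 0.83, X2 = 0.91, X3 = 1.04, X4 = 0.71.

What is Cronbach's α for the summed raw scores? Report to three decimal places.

α = 0.413

Σσ²ᵢ = 0.83² + 0.91² + 1.04² + 0.71² = 3.1027
Covariances σ_ij = r_ij · s_i · s_j:
  σ(X1,X2) = 0.14 × 0.83 × 0.91 = 0.1057
  σ(X1,X3) = 0.22 × 0.83 × 1.04 = 0.1899
  σ(X1,X4) = 0.07 × 0.83 × 0.71 = 0.0413
  σ(X2,X3) = 0.16 × 0.91 × 1.04 = 0.1514
  σ(X2,X4) = 0.14 × 0.91 × 0.71 = 0.0905
  σ(X3,X4) = 0.16 × 1.04 × 0.71 = 0.1181
σ²_T = Σσ²ᵢ + 2·Σσ_ij = 3.1027 + 2 × 0.6969 = 4.4965
α = (4/3)·(1 − 3.1027/4.4965) = 0.413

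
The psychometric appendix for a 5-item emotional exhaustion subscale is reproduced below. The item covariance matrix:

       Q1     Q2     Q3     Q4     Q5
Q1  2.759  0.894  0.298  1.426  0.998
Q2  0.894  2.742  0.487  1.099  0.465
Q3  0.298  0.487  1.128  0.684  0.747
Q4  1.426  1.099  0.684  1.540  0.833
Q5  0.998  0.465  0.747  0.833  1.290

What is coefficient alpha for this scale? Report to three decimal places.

coefficient alpha = 0.783

ΣVar(i) = 2.759 + 2.742 + 1.128 + 1.540 + 1.290 = 9.459
Sum of off-diagonal covariances = 7.931
σ²_T = 9.459 + 2 × 7.931 = 25.321
α = (k/(k−1))·(1 − ΣVar(i)/σ²_T) = (5/4)·(1 − 9.459/25.321) = 0.783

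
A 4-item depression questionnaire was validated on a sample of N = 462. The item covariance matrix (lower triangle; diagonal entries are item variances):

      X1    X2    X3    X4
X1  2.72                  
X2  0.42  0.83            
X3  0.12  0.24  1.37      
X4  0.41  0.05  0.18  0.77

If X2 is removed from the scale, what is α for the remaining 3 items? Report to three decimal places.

α = 0.339

Remaining items: X1, X3, X4 (k = 3).
ΣVar(i) = 2.72 + 1.37 + 0.77 = 4.86
Var(T) = 4.86 + 2 × 0.71 = 6.28
α (item deleted) = (3/2)·(1 − 4.86/6.28) = 0.339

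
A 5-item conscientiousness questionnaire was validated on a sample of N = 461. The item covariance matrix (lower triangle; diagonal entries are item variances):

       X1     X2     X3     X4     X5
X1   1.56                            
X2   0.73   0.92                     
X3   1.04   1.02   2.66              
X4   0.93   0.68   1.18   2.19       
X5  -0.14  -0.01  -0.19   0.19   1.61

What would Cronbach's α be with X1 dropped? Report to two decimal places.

Cronbach's α = 0.58

Remaining items: X2, X3, X4, X5 (k = 4).
Σσ²ᵢ = 0.92 + 2.66 + 2.19 + 1.61 = 7.38
σ²_T = 7.38 + 2 × 2.87 = 13.12
α (item deleted) = (4/3)·(1 − 7.38/13.12) = 0.58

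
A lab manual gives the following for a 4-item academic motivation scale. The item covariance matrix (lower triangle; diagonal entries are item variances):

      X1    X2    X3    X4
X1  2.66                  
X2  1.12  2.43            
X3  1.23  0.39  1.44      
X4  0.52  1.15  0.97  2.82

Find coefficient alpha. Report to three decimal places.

coefficient alpha = 0.713

sum of item variances = 2.66 + 2.43 + 1.44 + 2.82 = 9.35
Sum of the distinct covariances = 5.38
total variance = 9.35 + 2 × 5.38 = 20.11
α = (k/(k−1))·(1 − sum of item variances/total variance) = (4/3)·(1 − 9.35/20.11) = 0.713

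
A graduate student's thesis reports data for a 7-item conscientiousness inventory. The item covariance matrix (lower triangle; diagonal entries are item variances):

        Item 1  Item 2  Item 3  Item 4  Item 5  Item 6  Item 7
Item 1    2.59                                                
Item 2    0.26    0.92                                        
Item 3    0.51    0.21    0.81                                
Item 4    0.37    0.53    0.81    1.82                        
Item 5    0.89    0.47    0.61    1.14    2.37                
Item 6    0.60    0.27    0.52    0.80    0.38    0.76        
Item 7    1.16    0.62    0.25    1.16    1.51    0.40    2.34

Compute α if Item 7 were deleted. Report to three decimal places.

α = 0.772

Remaining items: Item 1, Item 2, Item 3, Item 4, Item 5, Item 6 (k = 6).
Σσ²ᵢ = 2.59 + 0.92 + 0.81 + 1.82 + 2.37 + 0.76 = 9.27
σ²_T = 9.27 + 2 × 8.37 = 26.01
α (item deleted) = (6/5)·(1 − 9.27/26.01) = 0.772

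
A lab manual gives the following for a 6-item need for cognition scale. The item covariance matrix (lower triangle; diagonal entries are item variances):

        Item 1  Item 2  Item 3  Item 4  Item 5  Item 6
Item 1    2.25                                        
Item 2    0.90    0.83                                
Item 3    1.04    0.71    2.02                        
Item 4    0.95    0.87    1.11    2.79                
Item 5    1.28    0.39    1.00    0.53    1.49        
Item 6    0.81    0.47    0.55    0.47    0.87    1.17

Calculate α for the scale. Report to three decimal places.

Σσᵢ² = 2.25 + 0.83 + 2.02 + 2.79 + 1.49 + 1.17 = 10.55
Σ_{i<j} σ_ij = 11.95
σ²_total = 10.55 + 2 × 11.95 = 34.45
α = (k/(k−1))·(1 − Σσᵢ²/σ²_total) = (6/5)·(1 − 10.55/34.45) = 0.833

α = 0.833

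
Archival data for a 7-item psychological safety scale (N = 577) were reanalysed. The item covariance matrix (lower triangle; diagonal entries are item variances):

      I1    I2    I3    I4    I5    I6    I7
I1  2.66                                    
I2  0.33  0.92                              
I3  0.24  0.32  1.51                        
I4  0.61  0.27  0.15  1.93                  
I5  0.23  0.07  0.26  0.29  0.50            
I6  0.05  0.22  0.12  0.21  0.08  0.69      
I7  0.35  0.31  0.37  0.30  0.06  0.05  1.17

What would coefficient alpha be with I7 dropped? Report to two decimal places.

Remaining items: I1, I2, I3, I4, I5, I6 (k = 6).
Σσ²ᵢ = 2.66 + 0.92 + 1.51 + 1.93 + 0.50 + 0.69 = 8.21
σ²_total = 8.21 + 2 × 3.45 = 15.11
α (item deleted) = (6/5)·(1 − 8.21/15.11) = 0.55

coefficient alpha = 0.55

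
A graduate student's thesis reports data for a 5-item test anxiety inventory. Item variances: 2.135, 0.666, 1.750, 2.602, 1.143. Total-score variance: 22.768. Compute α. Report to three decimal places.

α = 0.795

Σσᵢ² = 2.135 + 0.666 + 1.750 + 2.602 + 1.143 = 8.296
α = (k/(k−1))·(1 − Σσᵢ²/σ²_T) = (5/4)·(1 − 8.296/22.768) = 0.795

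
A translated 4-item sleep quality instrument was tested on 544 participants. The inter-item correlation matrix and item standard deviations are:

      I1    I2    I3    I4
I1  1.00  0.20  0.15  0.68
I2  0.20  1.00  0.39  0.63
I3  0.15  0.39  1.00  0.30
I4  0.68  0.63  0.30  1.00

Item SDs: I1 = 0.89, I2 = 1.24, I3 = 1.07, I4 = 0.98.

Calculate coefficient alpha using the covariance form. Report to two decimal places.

α = 0.71

Σσ²ᵢ = 0.89² + 1.24² + 1.07² + 0.98² = 4.4350
Covariances σ_ij = r_ij · s_i · s_j:
  σ(I1,I2) = 0.20 × 0.89 × 1.24 = 0.2207
  σ(I1,I3) = 0.15 × 0.89 × 1.07 = 0.1428
  σ(I1,I4) = 0.68 × 0.89 × 0.98 = 0.5931
  σ(I2,I3) = 0.39 × 1.24 × 1.07 = 0.5175
  σ(I2,I4) = 0.63 × 1.24 × 0.98 = 0.7656
  σ(I3,I4) = 0.30 × 1.07 × 0.98 = 0.3146
σ²_T = Σσ²ᵢ + 2·Σσ_ij = 4.4350 + 2 × 2.5543 = 9.5436
α = (4/3)·(1 − 4.4350/9.5436) = 0.71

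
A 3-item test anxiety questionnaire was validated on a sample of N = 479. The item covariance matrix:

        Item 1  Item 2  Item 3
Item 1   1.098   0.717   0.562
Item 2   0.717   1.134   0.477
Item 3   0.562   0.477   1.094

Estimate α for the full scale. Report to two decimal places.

α = 0.77

Σσ²ᵢ = 1.098 + 1.134 + 1.094 = 3.326
Σ_{i<j} σ_ij = 1.756
σ²_T = 3.326 + 2 × 1.756 = 6.838
α = (k/(k−1))·(1 − Σσ²ᵢ/σ²_T) = (3/2)·(1 − 3.326/6.838) = 0.77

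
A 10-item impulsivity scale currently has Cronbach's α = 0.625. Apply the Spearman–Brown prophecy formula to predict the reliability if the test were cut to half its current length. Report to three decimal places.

predicted reliability = 0.455

Length factor m = 1/2
α' = m·α / (1 − (1−m)·α)
   = 1/2 × 0.625 / (1 − (1 − 1/2) × 0.625)
   = 0.3125 / 0.6875 = 0.455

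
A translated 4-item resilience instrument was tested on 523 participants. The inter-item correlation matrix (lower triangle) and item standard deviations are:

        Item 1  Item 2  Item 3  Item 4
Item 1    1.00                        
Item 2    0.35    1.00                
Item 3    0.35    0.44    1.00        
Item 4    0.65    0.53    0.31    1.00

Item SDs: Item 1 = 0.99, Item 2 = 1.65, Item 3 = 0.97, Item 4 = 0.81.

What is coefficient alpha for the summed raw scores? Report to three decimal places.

α = 0.717

Σσ²ᵢ = 0.99² + 1.65² + 0.97² + 0.81² = 5.2996
Covariances σ_ij = r_ij · s_i · s_j:
  σ(Item 1,Item 2) = 0.35 × 0.99 × 1.65 = 0.5717
  σ(Item 1,Item 3) = 0.35 × 0.99 × 0.97 = 0.3361
  σ(Item 1,Item 4) = 0.65 × 0.99 × 0.81 = 0.5212
  σ(Item 2,Item 3) = 0.44 × 1.65 × 0.97 = 0.7042
  σ(Item 2,Item 4) = 0.53 × 1.65 × 0.81 = 0.7083
  σ(Item 3,Item 4) = 0.31 × 0.97 × 0.81 = 0.2436
σ²_T = Σσ²ᵢ + 2·Σσ_ij = 5.2996 + 2 × 3.0851 = 11.4698
α = (4/3)·(1 − 5.2996/11.4698) = 0.717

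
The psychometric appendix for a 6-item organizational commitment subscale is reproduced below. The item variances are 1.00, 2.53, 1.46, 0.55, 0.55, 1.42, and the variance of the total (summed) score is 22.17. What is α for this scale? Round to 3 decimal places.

sum of item variances = 1.00 + 2.53 + 1.46 + 0.55 + 0.55 + 1.42 = 7.51
α = (k/(k−1))·(1 − sum of item variances/σ²_T) = (6/5)·(1 − 7.51/22.17) = 0.794

α = 0.794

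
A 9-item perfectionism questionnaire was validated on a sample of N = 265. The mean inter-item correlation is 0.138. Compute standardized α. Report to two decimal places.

Standardized α = k·r̄ / (1 + (k−1)·r̄) = 9 × 0.138 / (1 + 8 × 0.138)
  = 1.2420 / 2.1040 = 0.59

standardized α = 0.59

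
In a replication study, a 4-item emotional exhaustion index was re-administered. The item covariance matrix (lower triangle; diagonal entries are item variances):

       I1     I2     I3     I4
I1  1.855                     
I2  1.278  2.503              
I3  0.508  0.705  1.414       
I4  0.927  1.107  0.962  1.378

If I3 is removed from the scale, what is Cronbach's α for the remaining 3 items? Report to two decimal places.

α = 0.80

Remaining items: I1, I2, I4 (k = 3).
Σσ²ᵢ = 1.855 + 2.503 + 1.378 = 5.736
σ²_total = 5.736 + 2 × 3.312 = 12.360
α (item deleted) = (3/2)·(1 − 5.736/12.360) = 0.80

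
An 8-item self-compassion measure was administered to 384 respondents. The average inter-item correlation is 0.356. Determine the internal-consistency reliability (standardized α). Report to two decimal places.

Standardized α = k·r̄ / (1 + (k−1)·r̄) = 8 × 0.356 / (1 + 7 × 0.356)
  = 2.8480 / 3.4920 = 0.82

standardized α = 0.82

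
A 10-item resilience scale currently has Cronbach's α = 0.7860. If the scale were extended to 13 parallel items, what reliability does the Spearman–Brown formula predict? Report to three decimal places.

predicted reliability = 0.827

Length factor m = 13/10 = 1.3000
α' = m·α / (1 + (m−1)·α)
   = 13/10 × 0.7860 / (1 + (13/10 − 1) × 0.7860)
   = 1.0218 / 1.2358 = 0.827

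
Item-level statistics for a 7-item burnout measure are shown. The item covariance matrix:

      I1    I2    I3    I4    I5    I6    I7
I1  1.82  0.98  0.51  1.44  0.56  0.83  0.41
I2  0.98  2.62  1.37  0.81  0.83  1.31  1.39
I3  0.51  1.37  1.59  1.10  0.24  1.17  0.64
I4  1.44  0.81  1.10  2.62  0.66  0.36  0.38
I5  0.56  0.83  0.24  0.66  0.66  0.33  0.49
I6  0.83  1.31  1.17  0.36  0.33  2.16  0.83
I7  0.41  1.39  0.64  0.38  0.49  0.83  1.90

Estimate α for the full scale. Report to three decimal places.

Σσᵢ² = 1.82 + 2.62 + 1.59 + 2.62 + 0.66 + 2.16 + 1.90 = 13.37
Sum of off-diagonal covariances = 16.64
σ²_total = 13.37 + 2 × 16.64 = 46.65
α = (k/(k−1))·(1 − Σσᵢ²/σ²_total) = (7/6)·(1 − 13.37/46.65) = 0.832

α = 0.832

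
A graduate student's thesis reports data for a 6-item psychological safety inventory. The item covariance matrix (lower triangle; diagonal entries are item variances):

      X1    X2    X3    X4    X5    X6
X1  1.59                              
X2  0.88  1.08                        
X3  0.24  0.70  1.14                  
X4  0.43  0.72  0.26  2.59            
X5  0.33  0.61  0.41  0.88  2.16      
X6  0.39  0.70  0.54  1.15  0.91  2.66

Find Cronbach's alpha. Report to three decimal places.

Cronbach's alpha = 0.744

Σσᵢ² = 1.59 + 1.08 + 1.14 + 2.59 + 2.16 + 2.66 = 11.22
Σ_{i<j} σ_ij = 9.15
σ²_total = 11.22 + 2 × 9.15 = 29.52
α = (k/(k−1))·(1 − Σσᵢ²/σ²_total) = (6/5)·(1 − 11.22/29.52) = 0.744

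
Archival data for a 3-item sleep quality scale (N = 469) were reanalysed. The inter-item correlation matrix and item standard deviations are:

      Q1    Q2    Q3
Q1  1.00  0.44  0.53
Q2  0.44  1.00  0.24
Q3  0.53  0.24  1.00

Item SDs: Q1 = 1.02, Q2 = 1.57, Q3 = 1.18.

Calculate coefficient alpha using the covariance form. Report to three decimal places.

coefficient alpha = 0.633

Σσ²ᵢ = 1.02² + 1.57² + 1.18² = 4.8977
Covariances σ_ij = r_ij · s_i · s_j:
  σ(Q1,Q2) = 0.44 × 1.02 × 1.57 = 0.7046
  σ(Q1,Q3) = 0.53 × 1.02 × 1.18 = 0.6379
  σ(Q2,Q3) = 0.24 × 1.57 × 1.18 = 0.4446
σ²_T = Σσ²ᵢ + 2·Σσ_ij = 4.8977 + 2 × 1.7871 = 8.4719
α = (3/2)·(1 − 4.8977/8.4719) = 0.633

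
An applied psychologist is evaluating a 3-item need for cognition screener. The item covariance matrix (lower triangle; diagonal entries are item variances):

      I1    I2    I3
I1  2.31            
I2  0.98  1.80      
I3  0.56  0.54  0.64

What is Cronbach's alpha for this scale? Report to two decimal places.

α = 0.70

Σσᵢ² = 2.31 + 1.80 + 0.64 = 4.75
Sum of the distinct covariances = 2.08
σ²_total = 4.75 + 2 × 2.08 = 8.91
α = (k/(k−1))·(1 − Σσᵢ²/σ²_total) = (3/2)·(1 − 4.75/8.91) = 0.70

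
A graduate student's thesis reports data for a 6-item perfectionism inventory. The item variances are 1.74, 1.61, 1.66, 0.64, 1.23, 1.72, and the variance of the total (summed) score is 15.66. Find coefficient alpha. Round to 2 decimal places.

coefficient alpha = 0.54

ΣVar(i) = 1.74 + 1.61 + 1.66 + 0.64 + 1.23 + 1.72 = 8.60
α = (k/(k−1))·(1 − ΣVar(i)/σ²_T) = (6/5)·(1 − 8.60/15.66) = 0.54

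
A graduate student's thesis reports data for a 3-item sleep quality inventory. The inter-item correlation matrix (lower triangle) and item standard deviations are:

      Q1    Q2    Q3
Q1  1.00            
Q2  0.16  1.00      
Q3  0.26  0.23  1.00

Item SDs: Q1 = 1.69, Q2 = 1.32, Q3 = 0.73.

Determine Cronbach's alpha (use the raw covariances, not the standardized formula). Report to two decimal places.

Σσ²ᵢ = 1.69² + 1.32² + 0.73² = 5.1314
Covariances σ_ij = r_ij · s_i · s_j:
  σ(Q1,Q2) = 0.16 × 1.69 × 1.32 = 0.3569
  σ(Q1,Q3) = 0.26 × 1.69 × 0.73 = 0.3208
  σ(Q2,Q3) = 0.23 × 1.32 × 0.73 = 0.2216
σ²_T = Σσ²ᵢ + 2·Σσ_ij = 5.1314 + 2 × 0.8993 = 6.9300
α = (3/2)·(1 − 5.1314/6.9300) = 0.39

α = 0.39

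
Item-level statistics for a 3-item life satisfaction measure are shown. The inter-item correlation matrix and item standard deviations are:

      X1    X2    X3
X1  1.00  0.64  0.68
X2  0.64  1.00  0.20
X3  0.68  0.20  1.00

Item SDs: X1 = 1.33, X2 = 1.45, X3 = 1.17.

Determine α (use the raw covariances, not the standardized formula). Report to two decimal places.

α = 0.75

Σσ²ᵢ = 1.33² + 1.45² + 1.17² = 5.2403
Covariances σ_ij = r_ij · s_i · s_j:
  σ(X1,X2) = 0.64 × 1.33 × 1.45 = 1.2342
  σ(X1,X3) = 0.68 × 1.33 × 1.17 = 1.0581
  σ(X2,X3) = 0.20 × 1.45 × 1.17 = 0.3393
σ²_T = Σσ²ᵢ + 2·Σσ_ij = 5.2403 + 2 × 2.6316 = 10.5035
α = (3/2)·(1 − 5.2403/10.5035) = 0.75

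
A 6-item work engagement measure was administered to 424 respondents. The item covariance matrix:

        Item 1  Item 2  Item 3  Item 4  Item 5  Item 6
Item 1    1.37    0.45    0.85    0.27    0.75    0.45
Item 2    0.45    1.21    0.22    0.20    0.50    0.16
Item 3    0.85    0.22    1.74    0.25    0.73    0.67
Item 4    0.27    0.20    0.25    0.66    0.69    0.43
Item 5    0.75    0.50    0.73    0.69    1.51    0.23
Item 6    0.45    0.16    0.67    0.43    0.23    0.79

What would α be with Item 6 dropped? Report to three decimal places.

α = 0.753

Remaining items: Item 1, Item 2, Item 3, Item 4, Item 5 (k = 5).
ΣVar(i) = 1.37 + 1.21 + 1.74 + 0.66 + 1.51 = 6.49
total variance = 6.49 + 2 × 4.91 = 16.31
α (item deleted) = (5/4)·(1 − 6.49/16.31) = 0.753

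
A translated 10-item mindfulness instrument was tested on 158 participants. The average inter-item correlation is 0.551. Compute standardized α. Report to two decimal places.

standardized α = 0.92

Standardized α = k·r̄ / (1 + (k−1)·r̄) = 10 × 0.551 / (1 + 9 × 0.551)
  = 5.5100 / 5.9590 = 0.92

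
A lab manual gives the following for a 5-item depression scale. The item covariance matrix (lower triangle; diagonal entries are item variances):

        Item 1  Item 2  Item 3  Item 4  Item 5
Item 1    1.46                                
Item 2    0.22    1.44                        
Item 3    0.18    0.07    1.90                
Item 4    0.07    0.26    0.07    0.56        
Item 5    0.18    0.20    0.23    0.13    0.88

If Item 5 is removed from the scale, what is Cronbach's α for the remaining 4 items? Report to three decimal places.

Remaining items: Item 1, Item 2, Item 3, Item 4 (k = 4).
Σσ²ᵢ = 1.46 + 1.44 + 1.90 + 0.56 = 5.36
σ²_T = 5.36 + 2 × 0.87 = 7.10
α (item deleted) = (4/3)·(1 − 5.36/7.10) = 0.327

Cronbach's α = 0.327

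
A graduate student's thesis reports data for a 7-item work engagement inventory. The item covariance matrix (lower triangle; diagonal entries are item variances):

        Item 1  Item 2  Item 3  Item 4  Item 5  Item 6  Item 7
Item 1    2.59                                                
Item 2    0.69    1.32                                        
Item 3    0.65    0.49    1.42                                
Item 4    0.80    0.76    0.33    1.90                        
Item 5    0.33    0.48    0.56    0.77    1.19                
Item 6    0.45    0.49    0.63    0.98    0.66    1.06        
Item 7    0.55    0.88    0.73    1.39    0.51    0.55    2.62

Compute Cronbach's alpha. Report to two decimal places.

ΣVar(i) = 2.59 + 1.32 + 1.42 + 1.90 + 1.19 + 1.06 + 2.62 = 12.10
Sum of the distinct covariances = 13.68
Var(T) = 12.10 + 2 × 13.68 = 39.46
α = (k/(k−1))·(1 − ΣVar(i)/Var(T)) = (7/6)·(1 − 12.10/39.46) = 0.81

α = 0.81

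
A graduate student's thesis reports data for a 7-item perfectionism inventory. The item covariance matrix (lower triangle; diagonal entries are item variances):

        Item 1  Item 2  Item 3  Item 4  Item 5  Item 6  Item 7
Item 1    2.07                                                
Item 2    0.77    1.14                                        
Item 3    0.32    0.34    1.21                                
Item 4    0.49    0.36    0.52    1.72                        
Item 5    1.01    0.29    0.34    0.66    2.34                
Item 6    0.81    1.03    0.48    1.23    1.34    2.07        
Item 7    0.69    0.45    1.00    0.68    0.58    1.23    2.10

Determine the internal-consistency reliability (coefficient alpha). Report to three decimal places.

ΣVar(i) = 2.07 + 1.14 + 1.21 + 1.72 + 2.34 + 2.07 + 2.10 = 12.65
Sum of the distinct covariances = 14.62
Var(T) = 12.65 + 2 × 14.62 = 41.89
α = (k/(k−1))·(1 − ΣVar(i)/Var(T)) = (7/6)·(1 − 12.65/41.89) = 0.814

coefficient alpha = 0.814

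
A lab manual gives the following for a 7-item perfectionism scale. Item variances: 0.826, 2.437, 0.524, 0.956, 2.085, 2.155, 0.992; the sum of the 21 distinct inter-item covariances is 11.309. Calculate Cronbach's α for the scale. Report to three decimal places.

Σσᵢ² = 0.826 + 2.437 + 0.524 + 0.956 + 2.085 + 2.155 + 0.992 = 9.975
Sum of distinct covariances = 11.309
σ²_total = Σσᵢ² + 2·Σcov = 9.975 + 2 × 11.309 = 32.593
α = (7/6)·(1 − 9.975/32.593) = 0.810

Cronbach's α = 0.810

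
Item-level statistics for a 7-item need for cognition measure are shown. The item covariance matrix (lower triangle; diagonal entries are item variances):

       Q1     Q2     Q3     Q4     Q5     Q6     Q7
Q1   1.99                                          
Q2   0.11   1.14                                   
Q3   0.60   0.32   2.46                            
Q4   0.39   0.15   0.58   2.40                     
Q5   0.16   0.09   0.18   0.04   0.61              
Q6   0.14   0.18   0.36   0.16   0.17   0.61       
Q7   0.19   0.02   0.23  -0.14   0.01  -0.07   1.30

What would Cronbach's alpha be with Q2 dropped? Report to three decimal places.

Remaining items: Q1, Q3, Q4, Q5, Q6, Q7 (k = 6).
Σσᵢ² = 1.99 + 2.46 + 2.40 + 0.61 + 0.61 + 1.30 = 9.37
total variance = 9.37 + 2 × 3.00 = 15.37
α (item deleted) = (6/5)·(1 − 9.37/15.37) = 0.468

α = 0.468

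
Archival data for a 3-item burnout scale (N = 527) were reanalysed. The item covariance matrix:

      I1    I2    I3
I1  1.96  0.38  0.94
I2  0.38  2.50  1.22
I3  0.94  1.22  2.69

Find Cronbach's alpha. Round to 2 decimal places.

Σσᵢ² = 1.96 + 2.50 + 2.69 = 7.15
Sum of the distinct covariances = 2.54
total variance = 7.15 + 2 × 2.54 = 12.23
α = (k/(k−1))·(1 − Σσᵢ²/total variance) = (3/2)·(1 − 7.15/12.23) = 0.62

Cronbach's alpha = 0.62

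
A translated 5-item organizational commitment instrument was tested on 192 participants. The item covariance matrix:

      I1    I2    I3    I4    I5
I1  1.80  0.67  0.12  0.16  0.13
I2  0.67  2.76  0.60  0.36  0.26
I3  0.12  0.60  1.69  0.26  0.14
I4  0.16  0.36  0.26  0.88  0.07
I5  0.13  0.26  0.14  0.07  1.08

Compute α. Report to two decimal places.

α = 0.50

Σσ²ᵢ = 1.80 + 2.76 + 1.69 + 0.88 + 1.08 = 8.21
Sum of off-diagonal covariances = 2.77
total variance = 8.21 + 2 × 2.77 = 13.75
α = (k/(k−1))·(1 − Σσ²ᵢ/total variance) = (5/4)·(1 − 8.21/13.75) = 0.50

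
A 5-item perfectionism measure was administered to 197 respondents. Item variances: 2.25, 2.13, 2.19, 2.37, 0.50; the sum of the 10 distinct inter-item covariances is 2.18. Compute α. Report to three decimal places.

Σσᵢ² = 2.25 + 2.13 + 2.19 + 2.37 + 0.50 = 9.44
Sum of distinct covariances = 2.18
Var(T) = Σσᵢ² + 2·Σcov = 9.44 + 2 × 2.18 = 13.80
α = (5/4)·(1 − 9.44/13.80) = 0.395

α = 0.395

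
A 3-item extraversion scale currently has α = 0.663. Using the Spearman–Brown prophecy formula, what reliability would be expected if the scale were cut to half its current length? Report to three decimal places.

predicted reliability = 0.496

Length factor m = 1/2
α' = m·α / (1 − (1−m)·α)
   = 1/2 × 0.663 / (1 − (1 − 1/2) × 0.663)
   = 0.3315 / 0.6685 = 0.496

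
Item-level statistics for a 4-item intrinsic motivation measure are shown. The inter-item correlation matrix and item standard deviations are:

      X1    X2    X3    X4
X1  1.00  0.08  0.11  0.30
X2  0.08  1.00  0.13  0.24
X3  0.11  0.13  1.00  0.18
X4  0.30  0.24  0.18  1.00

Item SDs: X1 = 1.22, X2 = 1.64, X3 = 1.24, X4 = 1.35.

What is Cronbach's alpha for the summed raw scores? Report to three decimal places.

Σσ²ᵢ = 1.22² + 1.64² + 1.24² + 1.35² = 7.5381
Covariances σ_ij = r_ij · s_i · s_j:
  σ(X1,X2) = 0.08 × 1.22 × 1.64 = 0.1601
  σ(X1,X3) = 0.11 × 1.22 × 1.24 = 0.1664
  σ(X1,X4) = 0.30 × 1.22 × 1.35 = 0.4941
  σ(X2,X3) = 0.13 × 1.64 × 1.24 = 0.2644
  σ(X2,X4) = 0.24 × 1.64 × 1.35 = 0.5314
  σ(X3,X4) = 0.18 × 1.24 × 1.35 = 0.3013
σ²_T = Σσ²ᵢ + 2·Σσ_ij = 7.5381 + 2 × 1.9177 = 11.3735
α = (4/3)·(1 − 7.5381/11.3735) = 0.450

α = 0.450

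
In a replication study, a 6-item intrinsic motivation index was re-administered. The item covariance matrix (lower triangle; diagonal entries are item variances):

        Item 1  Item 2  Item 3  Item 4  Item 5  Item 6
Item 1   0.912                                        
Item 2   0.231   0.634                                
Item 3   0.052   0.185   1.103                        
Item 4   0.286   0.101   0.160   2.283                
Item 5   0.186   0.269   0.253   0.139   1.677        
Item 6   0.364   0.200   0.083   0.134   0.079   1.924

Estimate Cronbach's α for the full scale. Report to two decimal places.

Σσ²ᵢ = 0.912 + 0.634 + 1.103 + 2.283 + 1.677 + 1.924 = 8.533
Sum of the distinct covariances = 2.722
total variance = 8.533 + 2 × 2.722 = 13.977
α = (k/(k−1))·(1 − Σσ²ᵢ/total variance) = (6/5)·(1 − 8.533/13.977) = 0.47

Cronbach's α = 0.47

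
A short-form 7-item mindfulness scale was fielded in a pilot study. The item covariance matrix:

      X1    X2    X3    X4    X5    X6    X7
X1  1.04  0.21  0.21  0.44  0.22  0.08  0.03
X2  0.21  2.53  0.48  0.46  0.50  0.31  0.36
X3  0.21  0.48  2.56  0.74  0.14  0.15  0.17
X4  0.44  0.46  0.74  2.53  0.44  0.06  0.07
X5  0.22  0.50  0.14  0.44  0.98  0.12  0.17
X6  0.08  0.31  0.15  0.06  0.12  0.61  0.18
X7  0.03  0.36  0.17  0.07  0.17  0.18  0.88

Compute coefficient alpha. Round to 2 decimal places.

Σσᵢ² = 1.04 + 2.53 + 2.56 + 2.53 + 0.98 + 0.61 + 0.88 = 11.13
Sum of the distinct covariances = 5.54
Var(T) = 11.13 + 2 × 5.54 = 22.21
α = (k/(k−1))·(1 − Σσᵢ²/Var(T)) = (7/6)·(1 − 11.13/22.21) = 0.58

coefficient alpha = 0.58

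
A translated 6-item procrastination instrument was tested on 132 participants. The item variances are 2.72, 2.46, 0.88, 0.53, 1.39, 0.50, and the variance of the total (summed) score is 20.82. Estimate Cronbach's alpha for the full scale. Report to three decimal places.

α = 0.711

ΣVar(i) = 2.72 + 2.46 + 0.88 + 0.53 + 1.39 + 0.50 = 8.48
α = (k/(k−1))·(1 − ΣVar(i)/Var(T)) = (6/5)·(1 − 8.48/20.82) = 0.711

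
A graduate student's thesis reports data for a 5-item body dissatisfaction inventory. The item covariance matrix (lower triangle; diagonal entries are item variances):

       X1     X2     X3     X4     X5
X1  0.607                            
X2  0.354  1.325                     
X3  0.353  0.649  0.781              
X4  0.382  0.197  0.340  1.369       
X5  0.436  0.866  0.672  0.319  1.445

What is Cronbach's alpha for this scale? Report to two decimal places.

sum of item variances = 0.607 + 1.325 + 0.781 + 1.369 + 1.445 = 5.527
Σ_{i<j} σ_ij = 4.568
Var(T) = 5.527 + 2 × 4.568 = 14.663
α = (k/(k−1))·(1 − sum of item variances/Var(T)) = (5/4)·(1 − 5.527/14.663) = 0.78

Cronbach's alpha = 0.78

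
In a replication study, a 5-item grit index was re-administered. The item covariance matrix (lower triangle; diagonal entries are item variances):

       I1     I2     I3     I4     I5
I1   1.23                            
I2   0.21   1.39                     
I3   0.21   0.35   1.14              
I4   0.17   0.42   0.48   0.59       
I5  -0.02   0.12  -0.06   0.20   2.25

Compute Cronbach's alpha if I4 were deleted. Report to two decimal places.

Cronbach's alpha = 0.28

Remaining items: I1, I2, I3, I5 (k = 4).
ΣVar(i) = 1.23 + 1.39 + 1.14 + 2.25 = 6.01
Var(T) = 6.01 + 2 × 0.81 = 7.63
α (item deleted) = (4/3)·(1 − 6.01/7.63) = 0.28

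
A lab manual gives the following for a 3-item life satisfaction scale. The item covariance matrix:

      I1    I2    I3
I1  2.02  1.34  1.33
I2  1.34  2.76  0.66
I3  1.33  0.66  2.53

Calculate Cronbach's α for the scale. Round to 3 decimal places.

α = 0.715

Σσ²ᵢ = 2.02 + 2.76 + 2.53 = 7.31
Sum of off-diagonal covariances = 3.33
σ²_total = 7.31 + 2 × 3.33 = 13.97
α = (k/(k−1))·(1 − Σσ²ᵢ/σ²_total) = (3/2)·(1 − 7.31/13.97) = 0.715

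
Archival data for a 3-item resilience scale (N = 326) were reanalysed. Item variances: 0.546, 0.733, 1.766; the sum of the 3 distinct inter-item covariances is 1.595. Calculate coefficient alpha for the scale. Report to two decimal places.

Σσᵢ² = 0.546 + 0.733 + 1.766 = 3.045
Sum of distinct covariances = 1.595
σ²_total = Σσᵢ² + 2·Σcov = 3.045 + 2 × 1.595 = 6.235
α = (3/2)·(1 − 3.045/6.235) = 0.77

coefficient alpha = 0.77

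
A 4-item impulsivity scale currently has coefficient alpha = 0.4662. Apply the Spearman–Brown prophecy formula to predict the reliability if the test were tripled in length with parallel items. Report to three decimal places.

predicted reliability = 0.724

Length factor m = 3
α' = m·α / (1 + (m−1)·α)
   = 3 × 0.4662 / (1 + (3 − 1) × 0.4662)
   = 1.3986 / 1.9324 = 0.724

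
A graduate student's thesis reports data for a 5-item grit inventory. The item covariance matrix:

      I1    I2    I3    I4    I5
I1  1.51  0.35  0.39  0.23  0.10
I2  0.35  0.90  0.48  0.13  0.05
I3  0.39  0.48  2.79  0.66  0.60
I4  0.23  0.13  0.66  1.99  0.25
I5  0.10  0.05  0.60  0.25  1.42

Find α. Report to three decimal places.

Σσ²ᵢ = 1.51 + 0.90 + 2.79 + 1.99 + 1.42 = 8.61
Σ_{i<j} σ_ij = 3.24
total variance = 8.61 + 2 × 3.24 = 15.09
α = (k/(k−1))·(1 − Σσ²ᵢ/total variance) = (5/4)·(1 − 8.61/15.09) = 0.537

α = 0.537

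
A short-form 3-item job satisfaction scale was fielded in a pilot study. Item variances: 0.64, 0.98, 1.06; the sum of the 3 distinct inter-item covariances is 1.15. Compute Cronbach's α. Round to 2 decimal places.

sum of item variances = 0.64 + 0.98 + 1.06 = 2.68
Sum of distinct covariances = 1.15
σ²_total = sum of item variances + 2·Σcov = 2.68 + 2 × 1.15 = 4.98
α = (3/2)·(1 − 2.68/4.98) = 0.69

Cronbach's α = 0.69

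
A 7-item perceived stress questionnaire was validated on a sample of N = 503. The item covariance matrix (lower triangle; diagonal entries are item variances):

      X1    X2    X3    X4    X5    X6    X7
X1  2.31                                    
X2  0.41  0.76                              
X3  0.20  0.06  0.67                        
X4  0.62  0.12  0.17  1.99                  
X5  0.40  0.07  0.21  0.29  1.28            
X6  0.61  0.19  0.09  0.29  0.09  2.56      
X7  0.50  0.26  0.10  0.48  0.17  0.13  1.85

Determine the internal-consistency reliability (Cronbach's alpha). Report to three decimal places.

α = 0.570

ΣVar(i) = 2.31 + 0.76 + 0.67 + 1.99 + 1.28 + 2.56 + 1.85 = 11.42
Sum of the distinct covariances = 5.46
σ²_total = 11.42 + 2 × 5.46 = 22.34
α = (k/(k−1))·(1 − ΣVar(i)/σ²_total) = (7/6)·(1 − 11.42/22.34) = 0.570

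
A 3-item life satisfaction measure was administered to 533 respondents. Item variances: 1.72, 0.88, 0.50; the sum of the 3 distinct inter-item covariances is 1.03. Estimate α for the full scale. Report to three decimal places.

sum of item variances = 1.72 + 0.88 + 0.50 = 3.10
Sum of distinct covariances = 1.03
σ²_total = sum of item variances + 2·Σcov = 3.10 + 2 × 1.03 = 5.16
α = (3/2)·(1 − 3.10/5.16) = 0.599

α = 0.599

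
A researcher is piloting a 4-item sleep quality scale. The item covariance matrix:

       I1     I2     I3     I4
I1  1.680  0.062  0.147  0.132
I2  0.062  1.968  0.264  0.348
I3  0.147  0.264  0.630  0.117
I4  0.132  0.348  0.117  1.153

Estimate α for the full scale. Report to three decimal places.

α = 0.377

Σσᵢ² = 1.680 + 1.968 + 0.630 + 1.153 = 5.431
Σ_{i<j} σ_ij = 1.070
σ²_total = 5.431 + 2 × 1.070 = 7.571
α = (k/(k−1))·(1 − Σσᵢ²/σ²_total) = (4/3)·(1 − 5.431/7.571) = 0.377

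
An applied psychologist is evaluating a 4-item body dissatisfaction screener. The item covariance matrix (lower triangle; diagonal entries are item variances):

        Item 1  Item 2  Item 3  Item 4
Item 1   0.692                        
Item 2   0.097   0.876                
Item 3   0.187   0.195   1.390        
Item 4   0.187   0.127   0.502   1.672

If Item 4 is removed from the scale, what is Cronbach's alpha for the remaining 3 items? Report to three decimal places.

Cronbach's alpha = 0.367

Remaining items: Item 1, Item 2, Item 3 (k = 3).
Σσᵢ² = 0.692 + 0.876 + 1.390 = 2.958
σ²_T = 2.958 + 2 × 0.479 = 3.916
α (item deleted) = (3/2)·(1 − 2.958/3.916) = 0.367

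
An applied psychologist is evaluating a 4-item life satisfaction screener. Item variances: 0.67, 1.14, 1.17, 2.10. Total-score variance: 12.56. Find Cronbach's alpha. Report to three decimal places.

Cronbach's alpha = 0.794

Σσ²ᵢ = 0.67 + 1.14 + 1.17 + 2.10 = 5.08
α = (k/(k−1))·(1 − Σσ²ᵢ/Var(T)) = (4/3)·(1 − 5.08/12.56) = 0.794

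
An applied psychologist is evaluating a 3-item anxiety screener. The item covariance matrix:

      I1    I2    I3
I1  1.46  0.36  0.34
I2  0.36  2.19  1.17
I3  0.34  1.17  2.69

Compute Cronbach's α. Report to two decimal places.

Cronbach's α = 0.56

ΣVar(i) = 1.46 + 2.19 + 2.69 = 6.34
Sum of off-diagonal covariances = 1.87
total variance = 6.34 + 2 × 1.87 = 10.08
α = (k/(k−1))·(1 − ΣVar(i)/total variance) = (3/2)·(1 − 6.34/10.08) = 0.56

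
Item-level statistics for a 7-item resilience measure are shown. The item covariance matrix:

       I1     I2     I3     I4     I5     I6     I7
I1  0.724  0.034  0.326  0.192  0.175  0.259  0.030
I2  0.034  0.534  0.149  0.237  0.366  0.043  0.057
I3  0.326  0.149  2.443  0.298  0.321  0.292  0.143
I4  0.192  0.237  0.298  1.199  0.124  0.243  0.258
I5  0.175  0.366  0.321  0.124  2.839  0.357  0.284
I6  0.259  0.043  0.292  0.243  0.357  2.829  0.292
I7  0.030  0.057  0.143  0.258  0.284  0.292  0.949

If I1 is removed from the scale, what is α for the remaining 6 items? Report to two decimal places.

Remaining items: I2, I3, I4, I5, I6, I7 (k = 6).
sum of item variances = 0.534 + 2.443 + 1.199 + 2.839 + 2.829 + 0.949 = 10.793
σ²_T = 10.793 + 2 × 3.464 = 17.721
α (item deleted) = (6/5)·(1 − 10.793/17.721) = 0.47

α = 0.47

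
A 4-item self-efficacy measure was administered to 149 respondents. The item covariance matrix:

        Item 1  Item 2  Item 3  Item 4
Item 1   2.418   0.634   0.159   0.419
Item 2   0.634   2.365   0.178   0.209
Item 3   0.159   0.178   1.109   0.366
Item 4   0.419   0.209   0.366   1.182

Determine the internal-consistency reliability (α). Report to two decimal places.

α = 0.48

Σσ²ᵢ = 2.418 + 2.365 + 1.109 + 1.182 = 7.074
Σ_{i<j} σ_ij = 1.965
total variance = 7.074 + 2 × 1.965 = 11.004
α = (k/(k−1))·(1 − Σσ²ᵢ/total variance) = (4/3)·(1 − 7.074/11.004) = 0.48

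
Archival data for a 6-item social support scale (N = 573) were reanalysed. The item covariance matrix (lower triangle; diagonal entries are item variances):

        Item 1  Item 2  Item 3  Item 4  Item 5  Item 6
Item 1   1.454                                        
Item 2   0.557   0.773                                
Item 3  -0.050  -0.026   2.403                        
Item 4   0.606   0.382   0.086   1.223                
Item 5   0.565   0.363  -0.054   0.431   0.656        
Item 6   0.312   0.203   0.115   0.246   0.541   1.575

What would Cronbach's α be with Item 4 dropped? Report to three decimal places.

Cronbach's α = 0.530

Remaining items: Item 1, Item 2, Item 3, Item 5, Item 6 (k = 5).
sum of item variances = 1.454 + 0.773 + 2.403 + 0.656 + 1.575 = 6.861
σ²_T = 6.861 + 2 × 2.526 = 11.913
α (item deleted) = (5/4)·(1 − 6.861/11.913) = 0.530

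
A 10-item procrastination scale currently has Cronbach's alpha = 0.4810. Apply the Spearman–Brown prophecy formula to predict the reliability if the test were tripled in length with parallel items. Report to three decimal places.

predicted reliability = 0.735

Length factor m = 3
α' = m·α / (1 + (m−1)·α)
   = 3 × 0.4810 / (1 + (3 − 1) × 0.4810)
   = 1.4430 / 1.9620 = 0.735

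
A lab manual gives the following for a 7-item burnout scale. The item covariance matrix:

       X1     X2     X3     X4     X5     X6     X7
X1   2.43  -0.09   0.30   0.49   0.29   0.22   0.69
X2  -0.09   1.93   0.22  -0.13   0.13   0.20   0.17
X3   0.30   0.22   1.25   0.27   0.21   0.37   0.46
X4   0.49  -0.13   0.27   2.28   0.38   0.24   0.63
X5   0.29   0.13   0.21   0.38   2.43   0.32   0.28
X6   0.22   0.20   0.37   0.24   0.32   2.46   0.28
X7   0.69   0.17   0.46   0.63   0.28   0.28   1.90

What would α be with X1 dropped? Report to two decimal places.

Remaining items: X2, X3, X4, X5, X6, X7 (k = 6).
ΣVar(i) = 1.93 + 1.25 + 2.28 + 2.43 + 2.46 + 1.90 = 12.25
σ²_total = 12.25 + 2 × 4.03 = 20.31
α (item deleted) = (6/5)·(1 − 12.25/20.31) = 0.48

α = 0.48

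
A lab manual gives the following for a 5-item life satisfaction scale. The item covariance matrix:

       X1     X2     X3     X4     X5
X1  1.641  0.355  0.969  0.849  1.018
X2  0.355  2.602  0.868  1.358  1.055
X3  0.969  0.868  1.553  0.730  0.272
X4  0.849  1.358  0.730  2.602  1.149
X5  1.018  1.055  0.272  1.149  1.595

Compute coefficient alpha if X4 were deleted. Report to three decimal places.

coefficient alpha = 0.735

Remaining items: X1, X2, X3, X5 (k = 4).
Σσᵢ² = 1.641 + 2.602 + 1.553 + 1.595 = 7.391
σ²_total = 7.391 + 2 × 4.537 = 16.465
α (item deleted) = (4/3)·(1 − 7.391/16.465) = 0.735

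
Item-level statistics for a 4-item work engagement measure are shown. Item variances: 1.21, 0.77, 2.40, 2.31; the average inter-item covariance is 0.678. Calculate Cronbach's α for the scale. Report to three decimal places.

Cronbach's α = 0.732

sum of item variances = 1.21 + 0.77 + 2.40 + 2.31 = 6.69
Sum of the 6 distinct covariances = 6 × 0.678 = 4.068
σ²_T = sum of item variances + 2·Σcov = 6.69 + 2 × 4.068 = 14.826
α = (4/3)·(1 − 6.69/14.826) = 0.732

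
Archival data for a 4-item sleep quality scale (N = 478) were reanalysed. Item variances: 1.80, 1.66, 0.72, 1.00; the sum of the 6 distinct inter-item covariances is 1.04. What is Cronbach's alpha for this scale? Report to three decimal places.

Σσᵢ² = 1.80 + 1.66 + 0.72 + 1.00 = 5.18
Sum of distinct covariances = 1.04
Var(T) = Σσᵢ² + 2·Σcov = 5.18 + 2 × 1.04 = 7.26
α = (4/3)·(1 − 5.18/7.26) = 0.382

α = 0.382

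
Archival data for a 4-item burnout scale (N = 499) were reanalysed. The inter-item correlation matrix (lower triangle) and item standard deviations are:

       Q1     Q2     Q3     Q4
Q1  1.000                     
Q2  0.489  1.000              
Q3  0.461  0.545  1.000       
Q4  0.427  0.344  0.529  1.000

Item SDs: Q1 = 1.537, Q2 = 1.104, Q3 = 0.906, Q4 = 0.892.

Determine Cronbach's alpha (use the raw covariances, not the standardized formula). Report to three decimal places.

Cronbach's alpha = 0.753

Σσ²ᵢ = 1.537² + 1.104² + 0.906² + 0.892² = 5.1977
Covariances σ_ij = r_ij · s_i · s_j:
  σ(Q1,Q2) = 0.489 × 1.537 × 1.104 = 0.8298
  σ(Q1,Q3) = 0.461 × 1.537 × 0.906 = 0.6420
  σ(Q1,Q4) = 0.427 × 1.537 × 0.892 = 0.5854
  σ(Q2,Q3) = 0.545 × 1.104 × 0.906 = 0.5451
  σ(Q2,Q4) = 0.344 × 1.104 × 0.892 = 0.3388
  σ(Q3,Q4) = 0.529 × 0.906 × 0.892 = 0.4275
σ²_T = Σσ²ᵢ + 2·Σσ_ij = 5.1977 + 2 × 3.3686 = 11.9349
α = (4/3)·(1 − 5.1977/11.9349) = 0.753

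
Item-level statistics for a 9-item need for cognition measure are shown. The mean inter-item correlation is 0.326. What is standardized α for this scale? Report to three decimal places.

standardized α = 0.813

Standardized α = k·r̄ / (1 + (k−1)·r̄) = 9 × 0.326 / (1 + 8 × 0.326)
  = 2.9340 / 3.6080 = 0.813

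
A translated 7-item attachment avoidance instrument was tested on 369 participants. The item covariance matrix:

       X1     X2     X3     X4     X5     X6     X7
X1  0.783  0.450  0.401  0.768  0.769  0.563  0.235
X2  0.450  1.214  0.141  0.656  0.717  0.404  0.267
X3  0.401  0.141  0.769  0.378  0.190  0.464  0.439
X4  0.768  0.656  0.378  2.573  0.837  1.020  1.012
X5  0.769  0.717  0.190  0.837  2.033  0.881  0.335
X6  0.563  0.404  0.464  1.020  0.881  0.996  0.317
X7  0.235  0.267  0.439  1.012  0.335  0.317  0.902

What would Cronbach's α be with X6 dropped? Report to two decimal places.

Remaining items: X1, X2, X3, X4, X5, X7 (k = 6).
ΣVar(i) = 0.783 + 1.214 + 0.769 + 2.573 + 2.033 + 0.902 = 8.274
σ²_total = 8.274 + 2 × 7.595 = 23.464
α (item deleted) = (6/5)·(1 − 8.274/23.464) = 0.78

Cronbach's α = 0.78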